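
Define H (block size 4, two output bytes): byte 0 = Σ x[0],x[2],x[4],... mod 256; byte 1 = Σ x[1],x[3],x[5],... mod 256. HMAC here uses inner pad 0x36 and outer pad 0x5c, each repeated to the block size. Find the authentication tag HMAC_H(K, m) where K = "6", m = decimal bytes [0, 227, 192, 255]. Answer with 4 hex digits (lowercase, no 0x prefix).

bc06

Key "6" = 36 is 1 byte ≤ B = 4; zero-pad to 4 bytes: K' = 36 00 00 00.
K' ⊕ ipad = 00 36 36 36.  K' ⊕ opad = 6a 5c 5c 5c.
Inner input = (K'⊕ipad) ∥ m = 00 36 36 36 ∥ 00 e3 c0 ff.
Inner hash: even-index sum = 246 mod 256 = 246; odd-index sum = 590 mod 256 = 78 → f6 4e.
Outer input = (K'⊕opad) ∥ inner = 6a 5c 5c 5c ∥ f6 4e.
Outer hash (tag): even-index sum = 444 mod 256 = 188; odd-index sum = 262 mod 256 = 6 → bc 06.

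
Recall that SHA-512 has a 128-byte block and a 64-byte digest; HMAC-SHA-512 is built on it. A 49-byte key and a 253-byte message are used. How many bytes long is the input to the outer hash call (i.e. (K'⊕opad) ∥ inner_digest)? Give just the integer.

Key is 49 ≤ 128 bytes, zero-padded: |K'| = 128.
Outer input = (K'⊕opad) ∥ H(inner) → 128 + 64 = 192 bytes.

192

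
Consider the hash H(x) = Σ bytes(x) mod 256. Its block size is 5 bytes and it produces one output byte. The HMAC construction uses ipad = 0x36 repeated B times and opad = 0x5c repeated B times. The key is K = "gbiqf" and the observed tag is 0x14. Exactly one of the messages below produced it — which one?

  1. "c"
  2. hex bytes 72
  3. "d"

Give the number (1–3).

Key "gbiqf" = 67 62 69 71 66 is exactly B = 5 bytes: K' = 67 62 69 71 66.
K' ⊕ ipad = 51 54 5f 47 50; K' ⊕ opad = 3b 3e 35 2d 3a.
m1: inner = H(51 54 5f 47 50 63) = fe; tag = H(3b 3e 35 2d 3a fe) = 13
m2: inner = H(51 54 5f 47 50 72) = 0d; tag = H(3b 3e 35 2d 3a 0d) = 22
m3: inner = H(51 54 5f 47 50 64) = ff; tag = H(3b 3e 35 2d 3a ff) = 14 ← matches

3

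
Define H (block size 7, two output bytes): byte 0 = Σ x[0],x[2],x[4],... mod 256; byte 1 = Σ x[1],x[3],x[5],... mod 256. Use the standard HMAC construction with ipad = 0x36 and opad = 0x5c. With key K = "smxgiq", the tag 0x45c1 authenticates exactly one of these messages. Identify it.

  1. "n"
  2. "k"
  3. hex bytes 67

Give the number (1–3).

1

Key "smxgiq" = 73 6d 78 67 69 71 is 6 bytes ≤ B = 7; zero-pad to 7 bytes: K' = 73 6d 78 67 69 71 00.
K' ⊕ ipad = 45 5b 4e 51 5f 47 36; K' ⊕ opad = 2f 31 24 3b 35 2d 5c.
m1: inner = H(45 5b 4e 51 5f 47 36 6e) = 28 61; tag = H(2f 31 24 3b 35 2d 5c 28 61) = 45c1 ← matches
m2: inner = H(45 5b 4e 51 5f 47 36 6b) = 28 5e; tag = H(2f 31 24 3b 35 2d 5c 28 5e) = 42c1
m3: inner = H(45 5b 4e 51 5f 47 36 67) = 28 5a; tag = H(2f 31 24 3b 35 2d 5c 28 5a) = 3ec1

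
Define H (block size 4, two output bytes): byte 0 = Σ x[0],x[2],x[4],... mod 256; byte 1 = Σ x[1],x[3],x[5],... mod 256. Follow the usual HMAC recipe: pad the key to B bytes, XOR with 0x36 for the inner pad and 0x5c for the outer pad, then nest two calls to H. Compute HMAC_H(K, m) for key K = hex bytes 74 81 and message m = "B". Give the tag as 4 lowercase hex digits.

3e26

Key hex bytes 74 81 is 2 bytes ≤ B = 4; zero-pad to 4 bytes: K' = 74 81 00 00.
K' ⊕ ipad = 42 b7 36 36.  K' ⊕ opad = 28 dd 5c 5c.
Inner input = (K'⊕ipad) ∥ m = 42 b7 36 36 ∥ 42.
Inner hash: even-index sum = 186 mod 256 = 186; odd-index sum = 237 mod 256 = 237 → ba ed.
Outer input = (K'⊕opad) ∥ inner = 28 dd 5c 5c ∥ ba ed.
Outer hash (tag): even-index sum = 318 mod 256 = 62; odd-index sum = 550 mod 256 = 38 → 3e 26.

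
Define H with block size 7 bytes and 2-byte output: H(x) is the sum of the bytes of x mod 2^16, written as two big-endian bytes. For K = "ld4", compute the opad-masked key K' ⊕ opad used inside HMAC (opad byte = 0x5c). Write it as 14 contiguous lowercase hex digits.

3038685c5c5c5c

Key "ld4" = 6c 64 34 is 3 bytes ≤ B = 7; zero-pad to 7 bytes: K' = 6c 64 34 00 00 00 00.
XOR each byte with 0x5c: 6c⊕5c=30, 64⊕5c=38, 34⊕5c=68, 00⊕5c=5c, 00⊕5c=5c, 00⊕5c=5c, 00⊕5c=5c.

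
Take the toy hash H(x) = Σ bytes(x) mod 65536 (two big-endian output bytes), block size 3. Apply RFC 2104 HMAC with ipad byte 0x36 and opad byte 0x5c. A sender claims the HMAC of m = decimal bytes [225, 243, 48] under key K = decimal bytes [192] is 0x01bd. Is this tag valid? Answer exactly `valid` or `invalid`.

Key decimal bytes [192] = c0 is 1 byte ≤ B = 3; zero-pad to 3 bytes: K' = c0 00 00.
K' ⊕ ipad = f6 36 36; K' ⊕ opad = 9c 5c 5c.
Inner hash: sum = 246+54+54+225+243+48 = 870 → 03 66.
Outer hash (recomputed tag): sum = 156+92+92+3+102 = 445 → 01 bd.
Recomputed tag = 01bd; claimed = 01bd → match.

valid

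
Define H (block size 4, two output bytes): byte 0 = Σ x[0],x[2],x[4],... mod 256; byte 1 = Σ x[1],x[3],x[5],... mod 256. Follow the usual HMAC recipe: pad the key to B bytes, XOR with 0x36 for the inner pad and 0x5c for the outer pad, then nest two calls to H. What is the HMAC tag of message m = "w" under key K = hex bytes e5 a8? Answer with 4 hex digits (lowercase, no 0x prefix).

9524

Key hex bytes e5 a8 is 2 bytes ≤ B = 4; zero-pad to 4 bytes: K' = e5 a8 00 00.
K' ⊕ ipad = d3 9e 36 36.  K' ⊕ opad = b9 f4 5c 5c.
Inner input = (K'⊕ipad) ∥ m = d3 9e 36 36 ∥ 77.
Inner hash: even-index sum = 384 mod 256 = 128; odd-index sum = 212 mod 256 = 212 → 80 d4.
Outer input = (K'⊕opad) ∥ inner = b9 f4 5c 5c ∥ 80 d4.
Outer hash (tag): even-index sum = 405 mod 256 = 149; odd-index sum = 548 mod 256 = 36 → 95 24.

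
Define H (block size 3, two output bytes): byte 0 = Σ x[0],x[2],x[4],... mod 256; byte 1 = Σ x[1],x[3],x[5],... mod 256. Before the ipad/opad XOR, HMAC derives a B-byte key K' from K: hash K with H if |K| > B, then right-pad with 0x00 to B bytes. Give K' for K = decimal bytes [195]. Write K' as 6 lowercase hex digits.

Key decimal bytes [195] = c3 is 1 byte ≤ B = 3; zero-pad to 3 bytes: K' = c3 00 00.

c30000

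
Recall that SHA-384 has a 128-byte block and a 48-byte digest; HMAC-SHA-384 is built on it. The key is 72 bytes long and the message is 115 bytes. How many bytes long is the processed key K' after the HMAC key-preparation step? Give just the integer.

128

Key is 72 ≤ 128 bytes, zero-padded: |K'| = 128.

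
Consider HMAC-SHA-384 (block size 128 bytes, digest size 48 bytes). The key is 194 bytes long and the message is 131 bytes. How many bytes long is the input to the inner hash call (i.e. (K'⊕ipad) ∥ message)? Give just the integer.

259

Key is 194 > 128 bytes, so it is hashed to 48 bytes then zero-padded to 128: |K'| = 128.
Inner input = (K'⊕ipad) ∥ m → 128 + 131 = 259 bytes.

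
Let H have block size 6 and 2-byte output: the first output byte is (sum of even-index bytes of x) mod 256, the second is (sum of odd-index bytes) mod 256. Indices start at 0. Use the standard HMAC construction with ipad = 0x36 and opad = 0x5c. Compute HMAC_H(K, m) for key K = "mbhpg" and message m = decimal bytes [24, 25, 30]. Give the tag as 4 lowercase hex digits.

Key "mbhpg" = 6d 62 68 70 67 is 5 bytes ≤ B = 6; zero-pad to 6 bytes: K' = 6d 62 68 70 67 00.
K' ⊕ ipad = 5b 54 5e 46 51 36.  K' ⊕ opad = 31 3e 34 2c 3b 5c.
Inner input = (K'⊕ipad) ∥ m = 5b 54 5e 46 51 36 ∥ 18 19 1e.
Inner hash: even-index sum = 320 mod 256 = 64; odd-index sum = 233 mod 256 = 233 → 40 e9.
Outer input = (K'⊕opad) ∥ inner = 31 3e 34 2c 3b 5c ∥ 40 e9.
Outer hash (tag): even-index sum = 224 mod 256 = 224; odd-index sum = 431 mod 256 = 175 → e0 af.

e0af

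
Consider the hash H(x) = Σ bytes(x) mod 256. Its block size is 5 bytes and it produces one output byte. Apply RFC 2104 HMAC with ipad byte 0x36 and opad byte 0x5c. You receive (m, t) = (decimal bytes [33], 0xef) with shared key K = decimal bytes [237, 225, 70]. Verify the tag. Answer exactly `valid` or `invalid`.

Key decimal bytes [237, 225, 70] = ed e1 46 is 3 bytes ≤ B = 5; zero-pad to 5 bytes: K' = ed e1 46 00 00.
K' ⊕ ipad = db d7 70 36 36; K' ⊕ opad = b1 bd 1a 5c 5c.
Inner hash: sum = 219+215+112+54+54+33 = 687; mod 256 = 175 → af.
Outer hash (recomputed tag): sum = 177+189+26+92+92+175 = 751; mod 256 = 239 → ef.
Recomputed tag = ef; claimed = ef → match.

valid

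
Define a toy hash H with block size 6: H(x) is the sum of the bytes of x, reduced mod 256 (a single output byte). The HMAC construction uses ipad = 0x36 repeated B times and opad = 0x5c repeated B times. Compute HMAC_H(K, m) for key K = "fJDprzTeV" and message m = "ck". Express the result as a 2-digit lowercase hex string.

14

Key "fJDprzTeV" = 66 4a 44 70 72 7a 54 65 56 is 9 bytes > B = 6, so hash it first: H(key) = 5f, then zero-pad to 6 bytes: K' = 5f 00 00 00 00 00.
K' ⊕ ipad = 69 36 36 36 36 36.  K' ⊕ opad = 03 5c 5c 5c 5c 5c.
Inner input = (K'⊕ipad) ∥ m = 69 36 36 36 36 36 ∥ 63 6b.
Inner hash: sum = 105+54+54+54+54+54+99+107 = 581; mod 256 = 69 → 45.
Outer input = (K'⊕opad) ∥ inner = 03 5c 5c 5c 5c 5c ∥ 45.
Outer hash (tag): sum = 3+92+92+92+92+92+69 = 532; mod 256 = 20 → 14.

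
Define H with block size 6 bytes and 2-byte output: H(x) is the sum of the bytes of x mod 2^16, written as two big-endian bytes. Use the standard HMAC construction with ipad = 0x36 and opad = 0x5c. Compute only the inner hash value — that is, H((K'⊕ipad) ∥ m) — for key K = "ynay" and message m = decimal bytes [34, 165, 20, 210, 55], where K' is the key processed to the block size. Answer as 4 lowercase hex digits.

039d

Key "ynay" = 79 6e 61 79 is 4 bytes ≤ B = 6; zero-pad to 6 bytes: K' = 79 6e 61 79 00 00.
K' ⊕ ipad = 4f 58 57 4f 36 36.
Inner input = 4f 58 57 4f 36 36 ∥ 22 a5 14 d2 37.
Inner hash: sum = 79+88+87+79+54+54+34+165+20+210+55 = 925 → 03 9d.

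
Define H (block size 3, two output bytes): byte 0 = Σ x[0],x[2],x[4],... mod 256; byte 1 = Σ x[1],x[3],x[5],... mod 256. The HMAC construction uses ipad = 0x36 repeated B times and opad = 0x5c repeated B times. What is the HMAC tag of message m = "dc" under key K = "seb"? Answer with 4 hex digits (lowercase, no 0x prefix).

2435

Key "seb" = 73 65 62 is exactly B = 3 bytes: K' = 73 65 62.
K' ⊕ ipad = 45 53 54.  K' ⊕ opad = 2f 39 3e.
Inner input = (K'⊕ipad) ∥ m = 45 53 54 ∥ 64 63.
Inner hash: even-index sum = 252 mod 256 = 252; odd-index sum = 183 mod 256 = 183 → fc b7.
Outer input = (K'⊕opad) ∥ inner = 2f 39 3e ∥ fc b7.
Outer hash (tag): even-index sum = 292 mod 256 = 36; odd-index sum = 309 mod 256 = 53 → 24 35.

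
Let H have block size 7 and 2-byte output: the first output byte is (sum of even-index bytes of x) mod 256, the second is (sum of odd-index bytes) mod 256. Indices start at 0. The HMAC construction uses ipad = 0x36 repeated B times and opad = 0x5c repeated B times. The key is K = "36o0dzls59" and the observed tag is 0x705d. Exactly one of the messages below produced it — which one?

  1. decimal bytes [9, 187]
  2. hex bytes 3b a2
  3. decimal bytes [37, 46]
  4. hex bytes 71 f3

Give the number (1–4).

Key "36o0dzls59" = 33 36 6f 30 64 7a 6c 73 35 39 is 10 bytes > B = 7, so hash it first: H(key) = a7 8c, then zero-pad to 7 bytes: K' = a7 8c 00 00 00 00 00.
K' ⊕ ipad = 91 ba 36 36 36 36 36; K' ⊕ opad = fb d0 5c 5c 5c 5c 5c.
m1: inner = H(91 ba 36 36 36 36 36 09 bb) = ee 2f; tag = H(fb d0 5c 5c 5c 5c 5c ee 2f) = 3e76
m2: inner = H(91 ba 36 36 36 36 36 3b a2) = d5 61; tag = H(fb d0 5c 5c 5c 5c 5c d5 61) = 705d ← matches
m3: inner = H(91 ba 36 36 36 36 36 25 2e) = 61 4b; tag = H(fb d0 5c 5c 5c 5c 5c 61 4b) = 5ae9
m4: inner = H(91 ba 36 36 36 36 36 71 f3) = 26 97; tag = H(fb d0 5c 5c 5c 5c 5c 26 97) = a6ae

2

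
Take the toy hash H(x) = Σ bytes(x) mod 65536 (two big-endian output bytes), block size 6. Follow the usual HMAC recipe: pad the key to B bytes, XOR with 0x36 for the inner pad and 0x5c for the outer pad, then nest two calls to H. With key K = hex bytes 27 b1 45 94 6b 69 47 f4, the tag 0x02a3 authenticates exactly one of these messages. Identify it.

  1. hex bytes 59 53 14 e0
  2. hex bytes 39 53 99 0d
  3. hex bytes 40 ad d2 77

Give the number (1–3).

2

Key hex bytes 27 b1 45 94 6b 69 47 f4 is 8 bytes > B = 6, so hash it first: H(key) = 03 c0, then zero-pad to 6 bytes: K' = 03 c0 00 00 00 00.
K' ⊕ ipad = 35 f6 36 36 36 36; K' ⊕ opad = 5f 9c 5c 5c 5c 5c.
m1: inner = H(35 f6 36 36 36 36 59 53 14 e0) = 03 a3; tag = H(5f 9c 5c 5c 5c 5c 03 a3) = 0311
m2: inner = H(35 f6 36 36 36 36 39 53 99 0d) = 03 35; tag = H(5f 9c 5c 5c 5c 5c 03 35) = 02a3 ← matches
m3: inner = H(35 f6 36 36 36 36 40 ad d2 77) = 04 39; tag = H(5f 9c 5c 5c 5c 5c 04 39) = 02a8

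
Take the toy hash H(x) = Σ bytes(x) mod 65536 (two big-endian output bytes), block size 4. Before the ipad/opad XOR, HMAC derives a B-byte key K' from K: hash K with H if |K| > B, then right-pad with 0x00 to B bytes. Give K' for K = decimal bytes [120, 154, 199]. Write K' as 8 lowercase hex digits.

789ac700

Key decimal bytes [120, 154, 199] = 78 9a c7 is 3 bytes ≤ B = 4; zero-pad to 4 bytes: K' = 78 9a c7 00.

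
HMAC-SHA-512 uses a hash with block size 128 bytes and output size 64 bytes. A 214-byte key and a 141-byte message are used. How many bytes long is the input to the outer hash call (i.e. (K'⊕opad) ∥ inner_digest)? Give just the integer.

Key is 214 > 128 bytes, so it is hashed to 64 bytes then zero-padded to 128: |K'| = 128.
Outer input = (K'⊕opad) ∥ H(inner) → 128 + 64 = 192 bytes.

192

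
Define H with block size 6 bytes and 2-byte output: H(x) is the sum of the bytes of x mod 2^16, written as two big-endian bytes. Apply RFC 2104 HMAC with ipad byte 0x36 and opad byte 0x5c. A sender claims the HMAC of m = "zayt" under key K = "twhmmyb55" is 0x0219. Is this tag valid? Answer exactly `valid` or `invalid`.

valid

Key "twhmmyb55" = 74 77 68 6d 6d 79 62 35 35 is 9 bytes > B = 6, so hash it first: H(key) = 03 72, then zero-pad to 6 bytes: K' = 03 72 00 00 00 00.
K' ⊕ ipad = 35 44 36 36 36 36; K' ⊕ opad = 5f 2e 5c 5c 5c 5c.
Inner hash: sum = 53+68+54+54+54+54+122+97+121+116 = 793 → 03 19.
Outer hash (recomputed tag): sum = 95+46+92+92+92+92+3+25 = 537 → 02 19.
Recomputed tag = 0219; claimed = 0219 → match.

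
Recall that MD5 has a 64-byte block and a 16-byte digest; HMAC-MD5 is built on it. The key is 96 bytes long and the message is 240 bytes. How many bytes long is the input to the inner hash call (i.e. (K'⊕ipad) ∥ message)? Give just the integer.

304

Key is 96 > 64 bytes, so it is hashed to 16 bytes then zero-padded to 64: |K'| = 64.
Inner input = (K'⊕ipad) ∥ m → 64 + 240 = 304 bytes.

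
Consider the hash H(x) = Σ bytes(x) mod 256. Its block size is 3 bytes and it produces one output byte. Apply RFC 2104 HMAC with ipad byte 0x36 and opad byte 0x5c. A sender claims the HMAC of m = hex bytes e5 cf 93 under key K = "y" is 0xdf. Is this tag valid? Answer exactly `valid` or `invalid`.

Key "y" = 79 is 1 byte ≤ B = 3; zero-pad to 3 bytes: K' = 79 00 00.
K' ⊕ ipad = 4f 36 36; K' ⊕ opad = 25 5c 5c.
Inner hash: sum = 79+54+54+229+207+147 = 770; mod 256 = 2 → 02.
Outer hash (recomputed tag): sum = 37+92+92+2 = 223 → df.
Recomputed tag = df; claimed = df → match.

valid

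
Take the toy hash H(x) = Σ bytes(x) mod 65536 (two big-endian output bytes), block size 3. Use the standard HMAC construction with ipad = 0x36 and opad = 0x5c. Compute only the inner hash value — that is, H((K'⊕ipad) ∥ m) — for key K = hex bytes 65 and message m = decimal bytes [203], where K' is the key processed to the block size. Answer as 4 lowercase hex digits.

Key hex bytes 65 is 1 byte ≤ B = 3; zero-pad to 3 bytes: K' = 65 00 00.
K' ⊕ ipad = 53 36 36.
Inner input = 53 36 36 ∥ cb.
Inner hash: sum = 83+54+54+203 = 394 → 01 8a.

018a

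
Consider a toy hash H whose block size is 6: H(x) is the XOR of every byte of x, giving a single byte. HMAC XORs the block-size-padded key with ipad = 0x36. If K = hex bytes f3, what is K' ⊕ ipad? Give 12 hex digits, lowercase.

Key hex bytes f3 is 1 byte ≤ B = 6; zero-pad to 6 bytes: K' = f3 00 00 00 00 00.
XOR each byte with 0x36: f3⊕36=c5, 00⊕36=36, 00⊕36=36, 00⊕36=36, 00⊕36=36, 00⊕36=36.

c53636363636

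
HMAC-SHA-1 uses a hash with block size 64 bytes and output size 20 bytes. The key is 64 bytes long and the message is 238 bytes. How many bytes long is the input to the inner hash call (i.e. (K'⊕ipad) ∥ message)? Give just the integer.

Key is 64 ≤ 64 bytes, zero-padded: |K'| = 64.
Inner input = (K'⊕ipad) ∥ m → 64 + 238 = 302 bytes.

302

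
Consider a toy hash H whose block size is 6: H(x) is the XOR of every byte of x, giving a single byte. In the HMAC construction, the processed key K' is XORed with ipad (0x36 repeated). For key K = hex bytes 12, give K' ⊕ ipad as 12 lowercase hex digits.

Key hex bytes 12 is 1 byte ≤ B = 6; zero-pad to 6 bytes: K' = 12 00 00 00 00 00.
XOR each byte with 0x36: 12⊕36=24, 00⊕36=36, 00⊕36=36, 00⊕36=36, 00⊕36=36, 00⊕36=36.

243636363636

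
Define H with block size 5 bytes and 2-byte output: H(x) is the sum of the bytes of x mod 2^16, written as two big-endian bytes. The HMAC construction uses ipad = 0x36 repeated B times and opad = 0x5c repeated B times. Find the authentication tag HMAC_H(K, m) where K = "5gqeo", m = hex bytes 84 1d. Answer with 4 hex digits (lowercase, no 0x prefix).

Key "5gqeo" = 35 67 71 65 6f is exactly B = 5 bytes: K' = 35 67 71 65 6f.
K' ⊕ ipad = 03 51 47 53 59.  K' ⊕ opad = 69 3b 2d 39 33.
Inner input = (K'⊕ipad) ∥ m = 03 51 47 53 59 ∥ 84 1d.
Inner hash: sum = 3+81+71+83+89+132+29 = 488 → 01 e8.
Outer input = (K'⊕opad) ∥ inner = 69 3b 2d 39 33 ∥ 01 e8.
Outer hash (tag): sum = 105+59+45+57+51+1+232 = 550 → 02 26.

0226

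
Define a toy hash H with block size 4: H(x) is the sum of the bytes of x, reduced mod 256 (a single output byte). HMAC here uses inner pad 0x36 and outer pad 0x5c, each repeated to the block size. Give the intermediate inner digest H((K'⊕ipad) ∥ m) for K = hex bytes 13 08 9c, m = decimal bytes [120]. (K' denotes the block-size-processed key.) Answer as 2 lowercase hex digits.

Key hex bytes 13 08 9c is 3 bytes ≤ B = 4; zero-pad to 4 bytes: K' = 13 08 9c 00.
K' ⊕ ipad = 25 3e aa 36.
Inner input = 25 3e aa 36 ∥ 78.
Inner hash: sum = 37+62+170+54+120 = 443; mod 256 = 187 → bb.

bb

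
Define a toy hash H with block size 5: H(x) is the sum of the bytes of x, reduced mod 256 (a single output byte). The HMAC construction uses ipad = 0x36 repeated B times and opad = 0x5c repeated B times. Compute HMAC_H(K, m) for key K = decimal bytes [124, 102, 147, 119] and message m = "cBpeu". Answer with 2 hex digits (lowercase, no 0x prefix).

55

Key decimal bytes [124, 102, 147, 119] = 7c 66 93 77 is 4 bytes ≤ B = 5; zero-pad to 5 bytes: K' = 7c 66 93 77 00.
K' ⊕ ipad = 4a 50 a5 41 36.  K' ⊕ opad = 20 3a cf 2b 5c.
Inner input = (K'⊕ipad) ∥ m = 4a 50 a5 41 36 ∥ 63 42 70 65 75.
Inner hash: sum = 74+80+165+65+54+99+66+112+101+117 = 933; mod 256 = 165 → a5.
Outer input = (K'⊕opad) ∥ inner = 20 3a cf 2b 5c ∥ a5.
Outer hash (tag): sum = 32+58+207+43+92+165 = 597; mod 256 = 85 → 55.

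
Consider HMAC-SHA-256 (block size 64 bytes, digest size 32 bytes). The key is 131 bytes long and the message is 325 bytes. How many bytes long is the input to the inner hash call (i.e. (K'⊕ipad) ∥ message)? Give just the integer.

Key is 131 > 64 bytes, so it is hashed to 32 bytes then zero-padded to 64: |K'| = 64.
Inner input = (K'⊕ipad) ∥ m → 64 + 325 = 389 bytes.

389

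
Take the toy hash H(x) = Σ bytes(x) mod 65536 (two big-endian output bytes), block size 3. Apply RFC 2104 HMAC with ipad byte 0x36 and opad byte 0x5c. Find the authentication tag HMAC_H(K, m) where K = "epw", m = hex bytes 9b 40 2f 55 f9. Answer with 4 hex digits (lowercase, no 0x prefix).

Key "epw" = 65 70 77 is exactly B = 3 bytes: K' = 65 70 77.
K' ⊕ ipad = 53 46 41.  K' ⊕ opad = 39 2c 2b.
Inner input = (K'⊕ipad) ∥ m = 53 46 41 ∥ 9b 40 2f 55 f9.
Inner hash: sum = 83+70+65+155+64+47+85+249 = 818 → 03 32.
Outer input = (K'⊕opad) ∥ inner = 39 2c 2b ∥ 03 32.
Outer hash (tag): sum = 57+44+43+3+50 = 197 → 00 c5.

00c5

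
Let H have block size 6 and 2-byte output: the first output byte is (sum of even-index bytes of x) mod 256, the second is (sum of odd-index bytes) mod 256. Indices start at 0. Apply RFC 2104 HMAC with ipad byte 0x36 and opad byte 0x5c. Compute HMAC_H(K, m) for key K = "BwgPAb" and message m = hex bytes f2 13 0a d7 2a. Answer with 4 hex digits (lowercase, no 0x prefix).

Key "BwgPAb" = 42 77 67 50 41 62 is exactly B = 6 bytes: K' = 42 77 67 50 41 62.
K' ⊕ ipad = 74 41 51 66 77 54.  K' ⊕ opad = 1e 2b 3b 0c 1d 3e.
Inner input = (K'⊕ipad) ∥ m = 74 41 51 66 77 54 ∥ f2 13 0a d7 2a.
Inner hash: even-index sum = 610 mod 256 = 98; odd-index sum = 485 mod 256 = 229 → 62 e5.
Outer input = (K'⊕opad) ∥ inner = 1e 2b 3b 0c 1d 3e ∥ 62 e5.
Outer hash (tag): even-index sum = 216 mod 256 = 216; odd-index sum = 346 mod 256 = 90 → d8 5a.

d85a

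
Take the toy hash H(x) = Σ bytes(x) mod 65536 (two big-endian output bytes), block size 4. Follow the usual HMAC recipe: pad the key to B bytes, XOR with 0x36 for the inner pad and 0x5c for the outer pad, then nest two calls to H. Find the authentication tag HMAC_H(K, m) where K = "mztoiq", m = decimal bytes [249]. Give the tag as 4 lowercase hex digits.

023b

Key "mztoiq" = 6d 7a 74 6f 69 71 is 6 bytes > B = 4, so hash it first: H(key) = 02 a4, then zero-pad to 4 bytes: K' = 02 a4 00 00.
K' ⊕ ipad = 34 92 36 36.  K' ⊕ opad = 5e f8 5c 5c.
Inner input = (K'⊕ipad) ∥ m = 34 92 36 36 ∥ f9.
Inner hash: sum = 52+146+54+54+249 = 555 → 02 2b.
Outer input = (K'⊕opad) ∥ inner = 5e f8 5c 5c ∥ 02 2b.
Outer hash (tag): sum = 94+248+92+92+2+43 = 571 → 02 3b.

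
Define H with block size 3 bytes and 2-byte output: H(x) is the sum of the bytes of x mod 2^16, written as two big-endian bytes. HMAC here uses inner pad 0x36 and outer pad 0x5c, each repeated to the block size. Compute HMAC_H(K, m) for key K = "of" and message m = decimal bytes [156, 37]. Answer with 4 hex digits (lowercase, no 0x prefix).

016a

Key "of" = 6f 66 is 2 bytes ≤ B = 3; zero-pad to 3 bytes: K' = 6f 66 00.
K' ⊕ ipad = 59 50 36.  K' ⊕ opad = 33 3a 5c.
Inner input = (K'⊕ipad) ∥ m = 59 50 36 ∥ 9c 25.
Inner hash: sum = 89+80+54+156+37 = 416 → 01 a0.
Outer input = (K'⊕opad) ∥ inner = 33 3a 5c ∥ 01 a0.
Outer hash (tag): sum = 51+58+92+1+160 = 362 → 01 6a.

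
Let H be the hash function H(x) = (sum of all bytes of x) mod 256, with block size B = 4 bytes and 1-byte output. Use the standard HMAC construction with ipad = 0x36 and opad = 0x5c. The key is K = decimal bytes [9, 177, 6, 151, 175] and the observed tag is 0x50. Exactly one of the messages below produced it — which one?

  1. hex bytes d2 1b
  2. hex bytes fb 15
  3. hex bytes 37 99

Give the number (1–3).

2

Key decimal bytes [9, 177, 6, 151, 175] = 09 b1 06 97 af is 5 bytes > B = 4, so hash it first: H(key) = 06, then zero-pad to 4 bytes: K' = 06 00 00 00.
K' ⊕ ipad = 30 36 36 36; K' ⊕ opad = 5a 5c 5c 5c.
m1: inner = H(30 36 36 36 d2 1b) = bf; tag = H(5a 5c 5c 5c bf) = 2d
m2: inner = H(30 36 36 36 fb 15) = e2; tag = H(5a 5c 5c 5c e2) = 50 ← matches
m3: inner = H(30 36 36 36 37 99) = a2; tag = H(5a 5c 5c 5c a2) = 10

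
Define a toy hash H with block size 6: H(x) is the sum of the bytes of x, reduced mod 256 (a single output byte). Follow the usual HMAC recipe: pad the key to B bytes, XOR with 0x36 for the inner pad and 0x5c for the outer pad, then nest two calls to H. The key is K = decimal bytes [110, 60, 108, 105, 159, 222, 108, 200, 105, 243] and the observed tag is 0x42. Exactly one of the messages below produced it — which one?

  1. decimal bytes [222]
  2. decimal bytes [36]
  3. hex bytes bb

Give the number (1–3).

1

Key decimal bytes [110, 60, 108, 105, 159, 222, 108, 200, 105, 243] = 6e 3c 6c 69 9f de 6c c8 69 f3 is 10 bytes > B = 6, so hash it first: H(key) = 8c, then zero-pad to 6 bytes: K' = 8c 00 00 00 00 00.
K' ⊕ ipad = ba 36 36 36 36 36; K' ⊕ opad = d0 5c 5c 5c 5c 5c.
m1: inner = H(ba 36 36 36 36 36 de) = a6; tag = H(d0 5c 5c 5c 5c 5c a6) = 42 ← matches
m2: inner = H(ba 36 36 36 36 36 24) = ec; tag = H(d0 5c 5c 5c 5c 5c ec) = 88
m3: inner = H(ba 36 36 36 36 36 bb) = 83; tag = H(d0 5c 5c 5c 5c 5c 83) = 1f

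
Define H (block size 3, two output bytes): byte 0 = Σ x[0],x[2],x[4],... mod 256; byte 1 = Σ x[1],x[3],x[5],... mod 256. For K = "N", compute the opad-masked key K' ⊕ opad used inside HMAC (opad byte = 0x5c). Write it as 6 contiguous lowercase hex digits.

Key "N" = 4e is 1 byte ≤ B = 3; zero-pad to 3 bytes: K' = 4e 00 00.
XOR each byte with 0x5c: 4e⊕5c=12, 00⊕5c=5c, 00⊕5c=5c.

125c5c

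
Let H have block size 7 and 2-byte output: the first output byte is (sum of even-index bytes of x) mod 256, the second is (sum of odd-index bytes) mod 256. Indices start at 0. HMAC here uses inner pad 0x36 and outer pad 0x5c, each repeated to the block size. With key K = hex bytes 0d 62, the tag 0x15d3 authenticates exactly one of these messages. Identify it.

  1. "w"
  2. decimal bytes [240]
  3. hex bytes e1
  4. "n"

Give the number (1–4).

2

Key hex bytes 0d 62 is 2 bytes ≤ B = 7; zero-pad to 7 bytes: K' = 0d 62 00 00 00 00 00.
K' ⊕ ipad = 3b 54 36 36 36 36 36; K' ⊕ opad = 51 3e 5c 5c 5c 5c 5c.
m1: inner = H(3b 54 36 36 36 36 36 77) = dd 37; tag = H(51 3e 5c 5c 5c 5c 5c dd 37) = 9cd3
m2: inner = H(3b 54 36 36 36 36 36 f0) = dd b0; tag = H(51 3e 5c 5c 5c 5c 5c dd b0) = 15d3 ← matches
m3: inner = H(3b 54 36 36 36 36 36 e1) = dd a1; tag = H(51 3e 5c 5c 5c 5c 5c dd a1) = 06d3
m4: inner = H(3b 54 36 36 36 36 36 6e) = dd 2e; tag = H(51 3e 5c 5c 5c 5c 5c dd 2e) = 93d3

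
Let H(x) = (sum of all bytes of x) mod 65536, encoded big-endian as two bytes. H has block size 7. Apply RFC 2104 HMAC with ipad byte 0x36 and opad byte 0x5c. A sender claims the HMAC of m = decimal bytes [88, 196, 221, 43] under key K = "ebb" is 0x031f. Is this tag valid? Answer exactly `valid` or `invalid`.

valid

Key "ebb" = 65 62 62 is 3 bytes ≤ B = 7; zero-pad to 7 bytes: K' = 65 62 62 00 00 00 00.
K' ⊕ ipad = 53 54 54 36 36 36 36; K' ⊕ opad = 39 3e 3e 5c 5c 5c 5c.
Inner hash: sum = 83+84+84+54+54+54+54+88+196+221+43 = 1015 → 03 f7.
Outer hash (recomputed tag): sum = 57+62+62+92+92+92+92+3+247 = 799 → 03 1f.
Recomputed tag = 031f; claimed = 031f → match.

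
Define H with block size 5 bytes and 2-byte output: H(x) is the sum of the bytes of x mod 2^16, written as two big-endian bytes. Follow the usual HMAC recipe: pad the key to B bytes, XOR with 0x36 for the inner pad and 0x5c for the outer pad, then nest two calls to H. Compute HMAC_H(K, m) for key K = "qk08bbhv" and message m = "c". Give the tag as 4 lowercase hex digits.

0237

Key "qk08bbhv" = 71 6b 30 38 62 62 68 76 is 8 bytes > B = 5, so hash it first: H(key) = 02 e6, then zero-pad to 5 bytes: K' = 02 e6 00 00 00.
K' ⊕ ipad = 34 d0 36 36 36.  K' ⊕ opad = 5e ba 5c 5c 5c.
Inner input = (K'⊕ipad) ∥ m = 34 d0 36 36 36 ∥ 63.
Inner hash: sum = 52+208+54+54+54+99 = 521 → 02 09.
Outer input = (K'⊕opad) ∥ inner = 5e ba 5c 5c 5c ∥ 02 09.
Outer hash (tag): sum = 94+186+92+92+92+2+9 = 567 → 02 37.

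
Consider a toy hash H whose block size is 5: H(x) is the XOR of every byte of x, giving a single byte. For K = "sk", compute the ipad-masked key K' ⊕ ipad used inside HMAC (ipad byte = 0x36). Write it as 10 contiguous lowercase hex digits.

455d363636

Key "sk" = 73 6b is 2 bytes ≤ B = 5; zero-pad to 5 bytes: K' = 73 6b 00 00 00.
XOR each byte with 0x36: 73⊕36=45, 6b⊕36=5d, 00⊕36=36, 00⊕36=36, 00⊕36=36.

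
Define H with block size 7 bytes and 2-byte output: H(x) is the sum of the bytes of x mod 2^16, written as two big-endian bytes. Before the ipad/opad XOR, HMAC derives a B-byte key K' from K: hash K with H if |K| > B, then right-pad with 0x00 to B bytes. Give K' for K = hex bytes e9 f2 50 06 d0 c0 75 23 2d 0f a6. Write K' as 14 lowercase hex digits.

053b0000000000

|K| = 11 > B = 7, so first hash the key.
H(K): sum = 233+242+80+6+208+192+117+35+45+15+166 = 1339 → 05 3b.
Zero-pad H(K) = 05 3b to 7 bytes: K' = 05 3b 00 00 00 00 00.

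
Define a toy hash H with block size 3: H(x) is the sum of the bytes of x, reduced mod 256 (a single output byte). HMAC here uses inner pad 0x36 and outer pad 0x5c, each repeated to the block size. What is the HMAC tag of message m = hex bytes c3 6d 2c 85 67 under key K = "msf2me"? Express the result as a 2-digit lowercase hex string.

Key "msf2me" = 6d 73 66 32 6d 65 is 6 bytes > B = 3, so hash it first: H(key) = 4a, then zero-pad to 3 bytes: K' = 4a 00 00.
K' ⊕ ipad = 7c 36 36.  K' ⊕ opad = 16 5c 5c.
Inner input = (K'⊕ipad) ∥ m = 7c 36 36 ∥ c3 6d 2c 85 67.
Inner hash: sum = 124+54+54+195+109+44+133+103 = 816; mod 256 = 48 → 30.
Outer input = (K'⊕opad) ∥ inner = 16 5c 5c ∥ 30.
Outer hash (tag): sum = 22+92+92+48 = 254 → fe.

fe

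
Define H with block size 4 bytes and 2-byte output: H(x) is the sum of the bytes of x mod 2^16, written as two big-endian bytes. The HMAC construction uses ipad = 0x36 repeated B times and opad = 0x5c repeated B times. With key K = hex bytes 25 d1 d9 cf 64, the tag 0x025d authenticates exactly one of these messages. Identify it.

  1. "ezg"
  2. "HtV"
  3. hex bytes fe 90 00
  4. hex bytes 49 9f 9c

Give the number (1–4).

2

Key hex bytes 25 d1 d9 cf 64 is 5 bytes > B = 4, so hash it first: H(key) = 03 02, then zero-pad to 4 bytes: K' = 03 02 00 00.
K' ⊕ ipad = 35 34 36 36; K' ⊕ opad = 5f 5e 5c 5c.
m1: inner = H(35 34 36 36 65 7a 67) = 02 1b; tag = H(5f 5e 5c 5c 02 1b) = 0192
m2: inner = H(35 34 36 36 48 74 56) = 01 e7; tag = H(5f 5e 5c 5c 01 e7) = 025d ← matches
m3: inner = H(35 34 36 36 fe 90 00) = 02 63; tag = H(5f 5e 5c 5c 02 63) = 01da
m4: inner = H(35 34 36 36 49 9f 9c) = 02 59; tag = H(5f 5e 5c 5c 02 59) = 01d0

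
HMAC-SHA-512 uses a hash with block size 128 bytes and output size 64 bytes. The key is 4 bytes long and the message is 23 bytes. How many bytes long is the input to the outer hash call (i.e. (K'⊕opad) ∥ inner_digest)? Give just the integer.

Key is 4 ≤ 128 bytes, zero-padded: |K'| = 128.
Outer input = (K'⊕opad) ∥ H(inner) → 128 + 64 = 192 bytes.

192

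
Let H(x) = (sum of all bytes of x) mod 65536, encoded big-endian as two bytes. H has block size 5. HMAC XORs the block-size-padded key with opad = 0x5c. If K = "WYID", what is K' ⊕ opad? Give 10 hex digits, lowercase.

0b0515185c

Key "WYID" = 57 59 49 44 is 4 bytes ≤ B = 5; zero-pad to 5 bytes: K' = 57 59 49 44 00.
XOR each byte with 0x5c: 57⊕5c=0b, 59⊕5c=05, 49⊕5c=15, 44⊕5c=18, 00⊕5c=5c.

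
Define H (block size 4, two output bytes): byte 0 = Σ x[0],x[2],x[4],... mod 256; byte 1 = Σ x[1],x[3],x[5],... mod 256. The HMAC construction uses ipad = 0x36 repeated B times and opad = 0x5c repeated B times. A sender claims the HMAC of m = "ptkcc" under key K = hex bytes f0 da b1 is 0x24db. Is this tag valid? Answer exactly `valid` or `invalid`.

valid

Key hex bytes f0 da b1 is 3 bytes ≤ B = 4; zero-pad to 4 bytes: K' = f0 da b1 00.
K' ⊕ ipad = c6 ec 87 36; K' ⊕ opad = ac 86 ed 5c.
Inner hash: even-index sum = 651 mod 256 = 139; odd-index sum = 505 mod 256 = 249 → 8b f9.
Outer hash (recomputed tag): even-index sum = 548 mod 256 = 36; odd-index sum = 475 mod 256 = 219 → 24 db.
Recomputed tag = 24db; claimed = 24db → match.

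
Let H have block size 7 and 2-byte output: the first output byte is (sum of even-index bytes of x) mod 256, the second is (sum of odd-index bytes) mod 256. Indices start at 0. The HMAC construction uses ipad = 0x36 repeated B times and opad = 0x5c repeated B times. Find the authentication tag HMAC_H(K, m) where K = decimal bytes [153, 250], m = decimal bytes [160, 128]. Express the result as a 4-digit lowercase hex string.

b12f

Key decimal bytes [153, 250] = 99 fa is 2 bytes ≤ B = 7; zero-pad to 7 bytes: K' = 99 fa 00 00 00 00 00.
K' ⊕ ipad = af cc 36 36 36 36 36.  K' ⊕ opad = c5 a6 5c 5c 5c 5c 5c.
Inner input = (K'⊕ipad) ∥ m = af cc 36 36 36 36 36 ∥ a0 80.
Inner hash: even-index sum = 465 mod 256 = 209; odd-index sum = 472 mod 256 = 216 → d1 d8.
Outer input = (K'⊕opad) ∥ inner = c5 a6 5c 5c 5c 5c 5c ∥ d1 d8.
Outer hash (tag): even-index sum = 689 mod 256 = 177; odd-index sum = 559 mod 256 = 47 → b1 2f.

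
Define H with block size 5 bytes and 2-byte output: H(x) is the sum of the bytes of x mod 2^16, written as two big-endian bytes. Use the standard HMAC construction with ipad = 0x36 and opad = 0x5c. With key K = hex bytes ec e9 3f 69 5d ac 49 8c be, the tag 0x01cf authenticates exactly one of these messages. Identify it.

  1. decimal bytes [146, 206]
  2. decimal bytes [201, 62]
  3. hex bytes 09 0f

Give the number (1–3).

Key hex bytes ec e9 3f 69 5d ac 49 8c be is 9 bytes > B = 5, so hash it first: H(key) = 05 19, then zero-pad to 5 bytes: K' = 05 19 00 00 00.
K' ⊕ ipad = 33 2f 36 36 36; K' ⊕ opad = 59 45 5c 5c 5c.
m1: inner = H(33 2f 36 36 36 92 ce) = 02 64; tag = H(59 45 5c 5c 5c 02 64) = 0218
m2: inner = H(33 2f 36 36 36 c9 3e) = 02 0b; tag = H(59 45 5c 5c 5c 02 0b) = 01bf
m3: inner = H(33 2f 36 36 36 09 0f) = 01 1c; tag = H(59 45 5c 5c 5c 01 1c) = 01cf ← matches

3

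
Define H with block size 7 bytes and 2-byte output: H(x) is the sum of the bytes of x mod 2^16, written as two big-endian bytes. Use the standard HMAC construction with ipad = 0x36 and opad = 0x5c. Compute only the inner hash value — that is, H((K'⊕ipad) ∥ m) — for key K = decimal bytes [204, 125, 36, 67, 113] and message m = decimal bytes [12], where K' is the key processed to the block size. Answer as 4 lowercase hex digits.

Key decimal bytes [204, 125, 36, 67, 113] = cc 7d 24 43 71 is 5 bytes ≤ B = 7; zero-pad to 7 bytes: K' = cc 7d 24 43 71 00 00.
K' ⊕ ipad = fa 4b 12 75 47 36 36.
Inner input = fa 4b 12 75 47 36 36 ∥ 0c.
Inner hash: sum = 250+75+18+117+71+54+54+12 = 651 → 02 8b.

028b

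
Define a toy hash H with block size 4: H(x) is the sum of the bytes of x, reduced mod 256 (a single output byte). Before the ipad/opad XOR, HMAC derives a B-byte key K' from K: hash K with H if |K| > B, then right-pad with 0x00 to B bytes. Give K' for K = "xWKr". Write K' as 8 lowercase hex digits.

78574b72

Key "xWKr" = 78 57 4b 72 is exactly B = 4 bytes: K' = 78 57 4b 72.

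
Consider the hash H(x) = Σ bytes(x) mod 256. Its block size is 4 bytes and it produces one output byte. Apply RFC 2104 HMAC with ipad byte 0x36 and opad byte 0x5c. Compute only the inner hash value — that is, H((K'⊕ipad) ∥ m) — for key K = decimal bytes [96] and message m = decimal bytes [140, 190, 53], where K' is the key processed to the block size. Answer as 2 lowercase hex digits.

77

Key decimal bytes [96] = 60 is 1 byte ≤ B = 4; zero-pad to 4 bytes: K' = 60 00 00 00.
K' ⊕ ipad = 56 36 36 36.
Inner input = 56 36 36 36 ∥ 8c be 35.
Inner hash: sum = 86+54+54+54+140+190+53 = 631; mod 256 = 119 → 77.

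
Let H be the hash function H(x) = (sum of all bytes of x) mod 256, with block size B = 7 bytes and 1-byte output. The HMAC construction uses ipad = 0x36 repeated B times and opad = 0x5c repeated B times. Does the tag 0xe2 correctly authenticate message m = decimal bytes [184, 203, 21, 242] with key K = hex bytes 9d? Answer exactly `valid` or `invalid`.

Key hex bytes 9d is 1 byte ≤ B = 7; zero-pad to 7 bytes: K' = 9d 00 00 00 00 00 00.
K' ⊕ ipad = ab 36 36 36 36 36 36; K' ⊕ opad = c1 5c 5c 5c 5c 5c 5c.
Inner hash: sum = 171+54+54+54+54+54+54+184+203+21+242 = 1145; mod 256 = 121 → 79.
Outer hash (recomputed tag): sum = 193+92+92+92+92+92+92+121 = 866; mod 256 = 98 → 62.
Recomputed tag = 62; claimed = e2 → mismatch.

invalid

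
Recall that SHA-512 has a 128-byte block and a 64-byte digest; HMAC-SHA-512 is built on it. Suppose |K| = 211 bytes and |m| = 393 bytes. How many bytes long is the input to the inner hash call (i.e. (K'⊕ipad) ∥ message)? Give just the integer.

Key is 211 > 128 bytes, so it is hashed to 64 bytes then zero-padded to 128: |K'| = 128.
Inner input = (K'⊕ipad) ∥ m → 128 + 393 = 521 bytes.

521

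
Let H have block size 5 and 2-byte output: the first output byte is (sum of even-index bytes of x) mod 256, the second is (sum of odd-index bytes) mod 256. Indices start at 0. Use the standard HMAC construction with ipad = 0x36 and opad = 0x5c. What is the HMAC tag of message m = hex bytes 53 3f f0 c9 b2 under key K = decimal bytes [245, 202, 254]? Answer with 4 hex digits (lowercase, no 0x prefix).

Key decimal bytes [245, 202, 254] = f5 ca fe is 3 bytes ≤ B = 5; zero-pad to 5 bytes: K' = f5 ca fe 00 00.
K' ⊕ ipad = c3 fc c8 36 36.  K' ⊕ opad = a9 96 a2 5c 5c.
Inner input = (K'⊕ipad) ∥ m = c3 fc c8 36 36 ∥ 53 3f f0 c9 b2.
Inner hash: even-index sum = 713 mod 256 = 201; odd-index sum = 807 mod 256 = 39 → c9 27.
Outer input = (K'⊕opad) ∥ inner = a9 96 a2 5c 5c ∥ c9 27.
Outer hash (tag): even-index sum = 462 mod 256 = 206; odd-index sum = 443 mod 256 = 187 → ce bb.

cebb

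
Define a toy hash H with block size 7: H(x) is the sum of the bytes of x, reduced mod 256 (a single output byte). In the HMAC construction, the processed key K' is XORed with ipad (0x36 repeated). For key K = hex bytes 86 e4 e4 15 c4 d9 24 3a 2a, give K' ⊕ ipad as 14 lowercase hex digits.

Key hex bytes 86 e4 e4 15 c4 d9 24 3a 2a is 9 bytes > B = 7, so hash it first: H(key) = 88, then zero-pad to 7 bytes: K' = 88 00 00 00 00 00 00.
XOR each byte with 0x36: 88⊕36=be, 00⊕36=36, 00⊕36=36, 00⊕36=36, 00⊕36=36, 00⊕36=36, 00⊕36=36.

be363636363636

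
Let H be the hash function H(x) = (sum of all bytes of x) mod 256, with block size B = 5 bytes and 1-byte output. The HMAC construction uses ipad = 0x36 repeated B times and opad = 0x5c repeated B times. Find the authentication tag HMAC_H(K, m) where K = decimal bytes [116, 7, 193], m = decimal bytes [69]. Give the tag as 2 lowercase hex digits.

Key decimal bytes [116, 7, 193] = 74 07 c1 is 3 bytes ≤ B = 5; zero-pad to 5 bytes: K' = 74 07 c1 00 00.
K' ⊕ ipad = 42 31 f7 36 36.  K' ⊕ opad = 28 5b 9d 5c 5c.
Inner input = (K'⊕ipad) ∥ m = 42 31 f7 36 36 ∥ 45.
Inner hash: sum = 66+49+247+54+54+69 = 539; mod 256 = 27 → 1b.
Outer input = (K'⊕opad) ∥ inner = 28 5b 9d 5c 5c ∥ 1b.
Outer hash (tag): sum = 40+91+157+92+92+27 = 499; mod 256 = 243 → f3.

f3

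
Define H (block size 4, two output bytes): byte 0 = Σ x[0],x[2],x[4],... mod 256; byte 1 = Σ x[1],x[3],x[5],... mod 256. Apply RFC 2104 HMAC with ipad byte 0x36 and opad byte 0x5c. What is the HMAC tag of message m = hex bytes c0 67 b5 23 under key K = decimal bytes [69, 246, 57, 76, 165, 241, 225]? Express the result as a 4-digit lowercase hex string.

Key decimal bytes [69, 246, 57, 76, 165, 241, 225] = 45 f6 39 4c a5 f1 e1 is 7 bytes > B = 4, so hash it first: H(key) = 04 33, then zero-pad to 4 bytes: K' = 04 33 00 00.
K' ⊕ ipad = 32 05 36 36.  K' ⊕ opad = 58 6f 5c 5c.
Inner input = (K'⊕ipad) ∥ m = 32 05 36 36 ∥ c0 67 b5 23.
Inner hash: even-index sum = 477 mod 256 = 221; odd-index sum = 197 mod 256 = 197 → dd c5.
Outer input = (K'⊕opad) ∥ inner = 58 6f 5c 5c ∥ dd c5.
Outer hash (tag): even-index sum = 401 mod 256 = 145; odd-index sum = 400 mod 256 = 144 → 91 90.

9190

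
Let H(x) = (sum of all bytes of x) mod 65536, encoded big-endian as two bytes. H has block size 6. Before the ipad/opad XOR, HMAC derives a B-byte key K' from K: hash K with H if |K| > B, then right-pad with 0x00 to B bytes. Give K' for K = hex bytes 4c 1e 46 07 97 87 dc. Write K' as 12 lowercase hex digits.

02b100000000

|K| = 7 > B = 6, so first hash the key.
H(K): sum = 76+30+70+7+151+135+220 = 689 → 02 b1.
Zero-pad H(K) = 02 b1 to 6 bytes: K' = 02 b1 00 00 00 00.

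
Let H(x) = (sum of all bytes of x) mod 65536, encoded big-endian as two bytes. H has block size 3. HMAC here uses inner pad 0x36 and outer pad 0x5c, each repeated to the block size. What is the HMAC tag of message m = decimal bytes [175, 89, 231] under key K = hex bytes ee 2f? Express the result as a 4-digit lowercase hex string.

Key hex bytes ee 2f is 2 bytes ≤ B = 3; zero-pad to 3 bytes: K' = ee 2f 00.
K' ⊕ ipad = d8 19 36.  K' ⊕ opad = b2 73 5c.
Inner input = (K'⊕ipad) ∥ m = d8 19 36 ∥ af 59 e7.
Inner hash: sum = 216+25+54+175+89+231 = 790 → 03 16.
Outer input = (K'⊕opad) ∥ inner = b2 73 5c ∥ 03 16.
Outer hash (tag): sum = 178+115+92+3+22 = 410 → 01 9a.

019a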